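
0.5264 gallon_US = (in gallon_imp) 1 gallon_US = 0.0037854118 m^3, so 0.5264 gallon_US = 0.5264 * 0.0037854118 = 0.0019926408 m^3. 1 gallon_imp = 0.00454609 m^3, so 0.0019926408 m^3 = 0.0019926408 / 0.00454609 = 0.43831969 gallon_imp ≈ 0.4383 gallon_imp (4 s.f.). Final answer: 0.4383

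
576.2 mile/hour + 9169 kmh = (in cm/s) 1 mile/hour = 0.44704 m/s, so 576.2 mile/hour = 576.2 * 0.44704 = 257.58445 m/s. 1 kmh = 0.27777778 m/s, so 9169 kmh = 9169 * 0.27777778 = 2546.9444 m/s. Sum: 257.58445 + 2546.9444 = 2804.5289 m/s. 1 cm/s = 0.01 m/s, so 2804.5289 m/s = 2804.5289 / 0.01 = 280452.89 cm/s ≈ 2.805e+05 cm/s (4 s.f.). Final answer: 2.805e+05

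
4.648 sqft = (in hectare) 1 sqft = 0.09290304 m^2, so 4.648 sqft = 4.648 * 0.09290304 = 0.43181333 m^2. 1 hectare = 10000 m^2, so 0.43181333 m^2 = 0.43181333 / 10000 = 4.3181333e-05 hectare ≈ 4.318e-05 hectare (4 s.f.). Final answer: 4.318e-05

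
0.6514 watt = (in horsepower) 0.0008735. Check: 0.6514 watt = 0.6514 W. 1 horsepower = 745.69987 W, so 0.6514 W = 0.6514 / 745.69987 = 0.00087354179 horsepower ≈ 0.0008735 horsepower (4 s.f.).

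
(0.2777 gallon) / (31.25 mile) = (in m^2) 2.09e-08. Check: 1 gallon = 0.0037854118 m^3, so 0.2777 gallon = 0.2777 * 0.0037854118 = 0.0010512089 m^3. 1 mile = 1609.344 m, so 31.25 mile = 31.25 * 1609.344 = 50292 m. Combine: 0.0010512089 m^3 / 50292 m = 2.0902109e-08 m^2. Result: 2.0902109e-08 m^2 ≈ 2.09e-08 m^2 (4 s.f.).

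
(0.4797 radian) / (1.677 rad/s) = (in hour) 7.946e-05. Check: 0.4797 radian = 0.4797 rad. 1.677 rad/s is already in rad/s. Combine: 0.4797 rad / 1.677 rad/s = 0.28604651 s. 1 hour = 3600 s, so 0.28604651 s = 0.28604651 / 3600 = 7.9457364e-05 hour ≈ 7.946e-05 hour (4 s.f.).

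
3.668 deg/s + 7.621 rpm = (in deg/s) 49.39. Check: 1 deg/s = 0.017453293 rad/s, so 3.668 deg/s = 3.668 * 0.017453293 = 0.064018677 rad/s. 1 rpm = 0.10471976 rad/s, so 7.621 rpm = 7.621 * 0.10471976 = 0.79806925 rad/s. Sum: 0.064018677 + 0.79806925 = 0.86208793 rad/s. 1 deg/s = 0.017453293 rad/s, so 0.86208793 rad/s = 0.86208793 / 0.017453293 = 49.394 deg/s ≈ 49.39 deg/s (4 s.f.).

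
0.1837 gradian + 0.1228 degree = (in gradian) 1 gradian = 0.015707963 rad, so 0.1837 gradian = 0.1837 * 0.015707963 = 0.0028855529 rad. 1 degree = 0.017453293 rad, so 0.1228 degree = 0.1228 * 0.017453293 = 0.0021432643 rad. Sum: 0.0028855529 + 0.0021432643 = 0.0050288172 rad. 1 gradian = 0.015707963 rad, so 0.0050288172 rad = 0.0050288172 / 0.015707963 = 0.32014444 gradian ≈ 0.3201 gradian (4 s.f.). Final answer: 0.3201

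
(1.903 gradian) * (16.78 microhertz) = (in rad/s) 5.016e-07. Check: 1 gradian = 0.015707963 rad, so 1.903 gradian = 1.903 * 0.015707963 = 0.029892254 rad. 1 microhertz = 1e-06 Hz, so 16.78 microhertz = 16.78 * 1e-06 = 1.678e-05 Hz. Combine: 0.029892254 rad * 1.678e-05 Hz = 5.0159202e-07 rad/s. Result: 5.0159202e-07 rad/s ≈ 5.016e-07 rad/s (4 s.f.).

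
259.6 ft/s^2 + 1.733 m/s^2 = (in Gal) 8086. Check: 1 ft/s^2 = 0.3048 m/s^2, so 259.6 ft/s^2 = 259.6 * 0.3048 = 79.12608 m/s^2. 1.733 m/s^2 is already in m/s^2. Sum: 79.12608 + 1.733 = 80.85908 m/s^2. 1 Gal = 0.01 m/s^2, so 80.85908 m/s^2 = 80.85908 / 0.01 = 8085.908 Gal ≈ 8086 Gal (4 s.f.).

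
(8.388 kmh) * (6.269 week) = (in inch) 3.478e+08. Check: 1 kmh = 0.27777778 m/s, so 8.388 kmh = 8.388 * 0.27777778 = 2.33 m/s. 1 week = 604800 s, so 6.269 week = 6.269 * 604800 = 3791491.2 s. Combine: 2.33 m/s * 3791491.2 s = 8834174.5 m. 1 inch = 0.0254 m, so 8834174.5 m = 8834174.5 / 0.0254 = 3.4780215e+08 inch ≈ 3.478e+08 inch (4 s.f.).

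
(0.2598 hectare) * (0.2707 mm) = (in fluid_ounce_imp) 1 hectare = 10000 m^2, so 0.2598 hectare = 0.2598 * 10000 = 2598 m^2. 1 mm = 0.001 m, so 0.2707 mm = 0.2707 * 0.001 = 0.0002707 m. Combine: 2598 m^2 * 0.0002707 m = 0.7032786 m^3. 1 fluid_ounce_imp = 2.8413063e-05 m^3, so 0.7032786 m^3 = 0.7032786 / 2.8413063e-05 = 24751.946 fluid_ounce_imp ≈ 2.475e+04 fluid_ounce_imp (4 s.f.). Final answer: 2.475e+04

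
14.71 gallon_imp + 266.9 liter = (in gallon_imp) 73.42. Check: 1 gallon_imp = 0.00454609 m^3, so 14.71 gallon_imp = 14.71 * 0.00454609 = 0.066872984 m^3. 1 liter = 0.001 m^3, so 266.9 liter = 266.9 * 0.001 = 0.2669 m^3. Sum: 0.066872984 + 0.2669 = 0.33377298 m^3. 1 gallon_imp = 0.00454609 m^3, so 0.33377298 m^3 = 0.33377298 / 0.00454609 = 73.419792 gallon_imp ≈ 73.42 gallon_imp (4 s.f.).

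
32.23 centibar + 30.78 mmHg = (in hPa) 1 centibar = 1000 Pa, so 32.23 centibar = 32.23 * 1000 = 32230 Pa. 1 mmHg = 133.32237 Pa, so 30.78 mmHg = 30.78 * 133.32237 = 4103.6625 Pa. Sum: 32230 + 4103.6625 = 36333.662 Pa. 1 hPa = 100 Pa, so 36333.662 Pa = 36333.662 / 100 = 363.33662 hPa ≈ 363.3 hPa (4 s.f.). Final answer: 363.3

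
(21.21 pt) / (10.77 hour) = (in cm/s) 1 pt = 0.00035277778 m, so 21.21 pt = 21.21 * 0.00035277778 = 0.0074824167 m. 1 hour = 3600 s, so 10.77 hour = 10.77 * 3600 = 38772 s. Combine: 0.0074824167 m / 38772 s = 1.9298506e-07 m/s. 1 cm/s = 0.01 m/s, so 1.9298506e-07 m/s = 1.9298506e-07 / 0.01 = 1.9298506e-05 cm/s ≈ 1.93e-05 cm/s (4 s.f.). Final answer: 1.93e-05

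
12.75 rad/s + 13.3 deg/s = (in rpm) 124. Check: 12.75 rad/s is already in rad/s. 1 deg/s = 0.017453293 rad/s, so 13.3 deg/s = 13.3 * 0.017453293 = 0.23212879 rad/s. Sum: 12.75 + 0.23212879 = 12.982129 rad/s. 1 rpm = 0.10471976 rad/s, so 12.982129 rad/s = 12.982129 / 0.10471976 = 123.9702 rpm ≈ 124 rpm (4 s.f.).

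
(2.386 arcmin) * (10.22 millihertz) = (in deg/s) 1 arcmin = 0.00029088821 rad, so 2.386 arcmin = 2.386 * 0.00029088821 = 0.00069405927 rad. 1 millihertz = 0.001 Hz, so 10.22 millihertz = 10.22 * 0.001 = 0.01022 Hz. Combine: 0.00069405927 rad * 0.01022 Hz = 7.0932857e-06 rad/s. 1 deg/s = 0.017453293 rad/s, so 7.0932857e-06 rad/s = 7.0932857e-06 / 0.017453293 = 0.00040641533 deg/s ≈ 0.0004064 deg/s (4 s.f.). Final answer: 0.0004064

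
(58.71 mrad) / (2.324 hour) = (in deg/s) 1 mrad = 0.001 rad, so 58.71 mrad = 58.71 * 0.001 = 0.05871 rad. 1 hour = 3600 s, so 2.324 hour = 2.324 * 3600 = 8366.4 s. Combine: 0.05871 rad / 8366.4 s = 7.0173551e-06 rad/s. 1 deg/s = 0.017453293 rad/s, so 7.0173551e-06 rad/s = 7.0173551e-06 / 0.017453293 = 0.00040206483 deg/s ≈ 0.0004021 deg/s (4 s.f.). Final answer: 0.0004021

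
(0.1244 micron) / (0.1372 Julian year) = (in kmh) 1 micron = 1e-06 m, so 0.1244 micron = 0.1244 * 1e-06 = 1.244e-07 m. 1 Julian year = 31557600 s, so 0.1372 Julian year = 0.1372 * 31557600 = 4329702.7 s. Combine: 1.244e-07 m / 4329702.7 s = 2.8731765e-14 m/s. 1 kmh = 0.27777778 m/s, so 2.8731765e-14 m/s = 2.8731765e-14 / 0.27777778 = 1.0343435e-13 kmh ≈ 1.034e-13 kmh (4 s.f.). Final answer: 1.034e-13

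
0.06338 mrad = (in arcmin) 1 mrad = 0.001 rad, so 0.06338 mrad = 0.06338 * 0.001 = 6.338e-05 rad. 1 arcmin = 0.00029088821 rad, so 6.338e-05 rad = 6.338e-05 / 0.00029088821 = 0.21788439 arcmin ≈ 0.2179 arcmin (4 s.f.). Final answer: 0.2179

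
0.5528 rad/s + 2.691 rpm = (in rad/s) 0.5528 rad/s is already in rad/s. 1 rpm = 0.10471976 rad/s, so 2.691 rpm = 2.691 * 0.10471976 = 0.28180086 rad/s. Sum: 0.5528 + 0.28180086 = 0.83460086 rad/s. Result: 0.83460086 rad/s ≈ 0.8346 rad/s (4 s.f.). Final answer: 0.8346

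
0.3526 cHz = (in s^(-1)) 1 cHz = 0.01 Hz, so 0.3526 cHz = 0.3526 * 0.01 = 0.003526 Hz. 0.003526 Hz = 0.003526 s^(-1). Final answer: 0.003526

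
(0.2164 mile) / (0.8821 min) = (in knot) 1 mile = 1609.344 m, so 0.2164 mile = 0.2164 * 1609.344 = 348.26204 m. 1 min = 60 s, so 0.8821 min = 0.8821 * 60 = 52.926 s. Combine: 348.26204 m / 52.926 s = 6.5801693 m/s. 1 knot = 0.51444444 m/s, so 6.5801693 m/s = 6.5801693 / 0.51444444 = 12.790826 knot ≈ 12.79 knot (4 s.f.). Final answer: 12.79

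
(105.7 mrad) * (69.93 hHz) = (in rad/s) 1 mrad = 0.001 rad, so 105.7 mrad = 105.7 * 0.001 = 0.1057 rad. 1 hHz = 100 Hz, so 69.93 hHz = 69.93 * 100 = 6993 Hz. Combine: 0.1057 rad * 6993 Hz = 739.1601 rad/s. Result: 739.1601 rad/s ≈ 739.2 rad/s (4 s.f.). Final answer: 739.2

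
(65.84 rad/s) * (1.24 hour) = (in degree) 65.84 rad/s is already in rad/s. 1 hour = 3600 s, so 1.24 hour = 1.24 * 3600 = 4464 s. Combine: 65.84 rad/s * 4464 s = 293909.76 rad. 1 degree = 0.017453293 rad, so 293909.76 rad = 293909.76 / 0.017453293 = 16839789 degree ≈ 1.684e+07 degree (4 s.f.). Final answer: 1.684e+07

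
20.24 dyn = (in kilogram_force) 1 dyn = 1e-05 N, so 20.24 dyn = 20.24 * 1e-05 = 0.0002024 N. 1 kilogram_force = 9.80665 N, so 0.0002024 N = 0.0002024 / 9.80665 = 2.0639056e-05 kilogram_force ≈ 2.064e-05 kilogram_force (4 s.f.). Final answer: 2.064e-05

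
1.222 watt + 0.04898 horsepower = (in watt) 1.222 watt = 1.222 W. 1 horsepower = 745.69987 W, so 0.04898 horsepower = 0.04898 * 745.69987 = 36.52438 W. Sum: 1.222 + 36.52438 = 37.74638 W. 37.74638 W = 37.74638 watt ≈ 37.75 watt (4 s.f.). Final answer: 37.75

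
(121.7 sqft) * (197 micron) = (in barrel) 0.01401. Check: 1 sqft = 0.09290304 m^2, so 121.7 sqft = 121.7 * 0.09290304 = 11.3063 m^2. 1 micron = 1e-06 m, so 197 micron = 197 * 1e-06 = 0.000197 m. Combine: 11.3063 m^2 * 0.000197 m = 0.0022273411 m^3. 1 barrel = 0.15898729 m^3, so 0.0022273411 m^3 = 0.0022273411 / 0.15898729 = 0.014009554 barrel ≈ 0.01401 barrel (4 s.f.).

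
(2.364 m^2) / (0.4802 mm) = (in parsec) 2.364 m^2 is already in m^2. 1 mm = 0.001 m, so 0.4802 mm = 0.4802 * 0.001 = 0.0004802 m. Combine: 2.364 m^2 / 0.0004802 m = 4922.9488 m. 1 parsec = 3.0856776e+16 m, so 4922.9488 m = 4922.9488 / 3.0856776e+16 = 1.595419e-13 parsec ≈ 1.595e-13 parsec (4 s.f.). Final answer: 1.595e-13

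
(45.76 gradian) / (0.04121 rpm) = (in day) 1 gradian = 0.015707963 rad, so 45.76 gradian = 45.76 * 0.015707963 = 0.7187964 rad. 1 rpm = 0.10471976 rad/s, so 0.04121 rpm = 0.04121 * 0.10471976 = 0.0043155011 rad/s. Combine: 0.7187964 rad / 0.0043155011 rad/s = 166.56151 s. 1 day = 86400 s, so 166.56151 s = 166.56151 / 86400 = 0.0019277953 day ≈ 0.001928 day (4 s.f.). Final answer: 0.001928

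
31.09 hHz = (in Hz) 1 hHz = 100 Hz, so 31.09 hHz = 31.09 * 100 = 3109 Hz. Result: 3109 Hz. Final answer: 3109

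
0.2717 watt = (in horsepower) 0.2717 watt = 0.2717 W. 1 horsepower = 745.69987 W, so 0.2717 W = 0.2717 / 745.69987 = 0.0003643557 horsepower ≈ 0.0003644 horsepower (4 s.f.). Final answer: 0.0003644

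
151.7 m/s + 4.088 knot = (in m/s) 151.7 m/s is already in m/s. 1 knot = 0.51444444 m/s, so 4.088 knot = 4.088 * 0.51444444 = 2.1030489 m/s. Sum: 151.7 + 2.1030489 = 153.80305 m/s. Result: 153.80305 m/s ≈ 153.8 m/s (4 s.f.). Final answer: 153.8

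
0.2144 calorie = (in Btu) 1 calorie = 4.184 J, so 0.2144 calorie = 0.2144 * 4.184 = 0.8970496 J. 1 Btu = 1055.0559 J, so 0.8970496 J = 0.8970496 / 1055.0559 = 0.00085023897 Btu ≈ 0.0008502 Btu (4 s.f.). Final answer: 0.0008502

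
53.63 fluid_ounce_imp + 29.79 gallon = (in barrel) 0.7189. Check: 1 fluid_ounce_imp = 2.8413063e-05 m^3, so 53.63 fluid_ounce_imp = 53.63 * 2.8413063e-05 = 0.0015237925 m^3. 1 gallon = 0.0037854118 m^3, so 29.79 gallon = 29.79 * 0.0037854118 = 0.11276742 m^3. Sum: 0.0015237925 + 0.11276742 = 0.11429121 m^3. 1 barrel = 0.15898729 m^3, so 0.11429121 m^3 = 0.11429121 / 0.15898729 = 0.71887008 barrel ≈ 0.7189 barrel (4 s.f.).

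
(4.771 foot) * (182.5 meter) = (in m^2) 265.4. Check: 1 foot = 0.3048 m, so 4.771 foot = 4.771 * 0.3048 = 1.4542008 m. 182.5 meter = 182.5 m. Combine: 1.4542008 m * 182.5 m = 265.39165 m^2. Result: 265.39165 m^2 ≈ 265.4 m^2 (4 s.f.).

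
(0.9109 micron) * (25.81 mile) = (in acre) 1 micron = 1e-06 m, so 0.9109 micron = 0.9109 * 1e-06 = 9.109e-07 m. 1 mile = 1609.344 m, so 25.81 mile = 25.81 * 1609.344 = 41537.169 m. Combine: 9.109e-07 m * 41537.169 m = 0.037836207 m^2. 1 acre = 4046.8564 m^2, so 0.037836207 m^2 = 0.037836207 / 4046.8564 = 9.3495303e-06 acre ≈ 9.35e-06 acre (4 s.f.). Final answer: 9.35e-06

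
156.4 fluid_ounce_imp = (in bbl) 0.02795. Check: 1 fluid_ounce_imp = 2.8413063e-05 m^3, so 156.4 fluid_ounce_imp = 156.4 * 2.8413063e-05 = 0.004443803 m^3. 1 bbl = 0.15898729 m^3, so 0.004443803 m^3 = 0.004443803 / 0.15898729 = 0.02795068 bbl ≈ 0.02795 bbl (4 s.f.).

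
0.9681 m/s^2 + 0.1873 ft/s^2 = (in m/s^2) 0.9681 m/s^2 is already in m/s^2. 1 ft/s^2 = 0.3048 m/s^2, so 0.1873 ft/s^2 = 0.1873 * 0.3048 = 0.05708904 m/s^2. Sum: 0.9681 + 0.05708904 = 1.025189 m/s^2. Result: 1.025189 m/s^2 ≈ 1.025 m/s^2 (4 s.f.). Final answer: 1.025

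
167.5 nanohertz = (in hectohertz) 1 nanohertz = 1e-09 Hz, so 167.5 nanohertz = 167.5 * 1e-09 = 1.675e-07 Hz. 1 hectohertz = 100 Hz, so 1.675e-07 Hz = 1.675e-07 / 100 = 1.675e-09 hectohertz. Final answer: 1.675e-09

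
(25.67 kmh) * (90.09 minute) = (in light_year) 4.074e-12. Check: 1 kmh = 0.27777778 m/s, so 25.67 kmh = 25.67 * 0.27777778 = 7.1305556 m/s. 1 minute = 60 s, so 90.09 minute = 90.09 * 60 = 5405.4 s. Combine: 7.1305556 m/s * 5405.4 s = 38543.505 m. 1 light_year = 9.4607305e+15 m, so 38543.505 m = 38543.505 / 9.4607305e+15 = 4.0740517e-12 light_year ≈ 4.074e-12 light_year (4 s.f.).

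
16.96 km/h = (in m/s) 1 km/h = 0.27777778 m/s, so 16.96 km/h = 16.96 * 0.27777778 = 4.7111111 m/s. Result: 4.7111111 m/s ≈ 4.711 m/s (4 s.f.). Final answer: 4.711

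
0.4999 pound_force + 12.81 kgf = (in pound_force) 28.74. Check: 1 pound_force = 4.4482216 N, so 0.4999 pound_force = 0.4999 * 4.4482216 = 2.223666 N. 1 kgf = 9.80665 N, so 12.81 kgf = 12.81 * 9.80665 = 125.62319 N. Sum: 2.223666 + 125.62319 = 127.84685 N. 1 pound_force = 4.4482216 N, so 127.84685 N = 127.84685 / 4.4482216 = 28.741116 pound_force ≈ 28.74 pound_force (4 s.f.).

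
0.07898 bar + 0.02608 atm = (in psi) 1 bar = 100000 Pa, so 0.07898 bar = 0.07898 * 100000 = 7898 Pa. 1 atm = 101325 Pa, so 0.02608 atm = 0.02608 * 101325 = 2642.556 Pa. Sum: 7898 + 2642.556 = 10540.556 Pa. 1 psi = 6894.7573 Pa, so 10540.556 Pa = 10540.556 / 6894.7573 = 1.5287784 psi ≈ 1.529 psi (4 s.f.). Final answer: 1.529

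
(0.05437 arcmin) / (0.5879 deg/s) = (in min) 1 arcmin = 0.00029088821 rad, so 0.05437 arcmin = 0.05437 * 0.00029088821 = 1.5815592e-05 rad. 1 deg/s = 0.017453293 rad/s, so 0.5879 deg/s = 0.5879 * 0.017453293 = 0.010260791 rad/s. Combine: 1.5815592e-05 rad / 0.010260791 rad/s = 0.0015413619 s. 1 min = 60 s, so 0.0015413619 s = 0.0015413619 / 60 = 2.5689365e-05 min ≈ 2.569e-05 min (4 s.f.). Final answer: 2.569e-05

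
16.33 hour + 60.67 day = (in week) 1 hour = 3600 s, so 16.33 hour = 16.33 * 3600 = 58788 s. 1 day = 86400 s, so 60.67 day = 60.67 * 86400 = 5241888 s. Sum: 58788 + 5241888 = 5300676 s. 1 week = 604800 s, so 5300676 s = 5300676 / 604800 = 8.7643452 week ≈ 8.764 week (4 s.f.). Final answer: 8.764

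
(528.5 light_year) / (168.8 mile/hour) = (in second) 1 light_year = 9.4607305e+15 m, so 528.5 light_year = 528.5 * 9.4607305e+15 = 4.9999961e+18 m. 1 mile/hour = 0.44704 m/s, so 168.8 mile/hour = 168.8 * 0.44704 = 75.460352 m/s. Combine: 4.9999961e+18 m / 75.460352 m/s = 6.6259909e+16 s. 6.6259909e+16 s = 6.6259909e+16 second ≈ 6.626e+16 second (4 s.f.). Final answer: 6.626e+16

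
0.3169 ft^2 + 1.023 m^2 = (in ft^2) 1 ft^2 = 0.09290304 m^2, so 0.3169 ft^2 = 0.3169 * 0.09290304 = 0.029440973 m^2. 1.023 m^2 is already in m^2. Sum: 0.029440973 + 1.023 = 1.052441 m^2. 1 ft^2 = 0.09290304 m^2, so 1.052441 m^2 = 1.052441 / 0.09290304 = 11.32838 ft^2 ≈ 11.33 ft^2 (4 s.f.). Final answer: 11.33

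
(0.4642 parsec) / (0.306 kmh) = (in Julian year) 1 parsec = 3.0856776e+16 m, so 0.4642 parsec = 0.4642 * 3.0856776e+16 = 1.4323715e+16 m. 1 kmh = 0.27777778 m/s, so 0.306 kmh = 0.306 * 0.27777778 = 0.085 m/s. Combine: 1.4323715e+16 m / 0.085 m/s = 1.685143e+17 s. 1 Julian year = 31557600 s, so 1.685143e+17 s = 1.685143e+17 / 31557600 = 5.3398959e+09 Julian year ≈ 5.34e+09 Julian year (4 s.f.). Final answer: 5.34e+09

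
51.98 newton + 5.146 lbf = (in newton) 51.98 newton = 51.98 N. 1 lbf = 4.4482216 N, so 5.146 lbf = 5.146 * 4.4482216 = 22.890548 N. Sum: 51.98 + 22.890548 = 74.870548 N. 74.870548 N = 74.870548 newton ≈ 74.87 newton (4 s.f.). Final answer: 74.87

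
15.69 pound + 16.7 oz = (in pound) 16.73. Check: 1 pound = 0.45359237 kg, so 15.69 pound = 15.69 * 0.45359237 = 7.1168643 kg. 1 oz = 0.028349523 kg, so 16.7 oz = 16.7 * 0.028349523 = 0.47343704 kg. Sum: 7.1168643 + 0.47343704 = 7.5903013 kg. 1 pound = 0.45359237 kg, so 7.5903013 kg = 7.5903013 / 0.45359237 = 16.73375 pound ≈ 16.73 pound (4 s.f.).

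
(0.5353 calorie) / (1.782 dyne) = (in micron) 1.257e+11. Check: 1 calorie = 4.184 J, so 0.5353 calorie = 0.5353 * 4.184 = 2.2396952 J. 1 dyne = 1e-05 N, so 1.782 dyne = 1.782 * 1e-05 = 1.782e-05 N. Combine: 2.2396952 J / 1.782e-05 N = 125684.35 m. 1 micron = 1e-06 m, so 125684.35 m = 125684.35 / 1e-06 = 1.2568435e+11 micron ≈ 1.257e+11 micron (4 s.f.).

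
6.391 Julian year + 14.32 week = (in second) 2.103e+08. Check: 1 Julian year = 31557600 s, so 6.391 Julian year = 6.391 * 31557600 = 2.0168462e+08 s. 1 week = 604800 s, so 14.32 week = 14.32 * 604800 = 8660736 s. Sum: 2.0168462e+08 + 8660736 = 2.1034536e+08 s. 2.1034536e+08 s = 2.1034536e+08 second ≈ 2.103e+08 second (4 s.f.).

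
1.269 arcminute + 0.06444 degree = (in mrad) 1 arcminute = 0.00029088821 rad, so 1.269 arcminute = 1.269 * 0.00029088821 = 0.00036913714 rad. 1 degree = 0.017453293 rad, so 0.06444 degree = 0.06444 * 0.017453293 = 0.0011246902 rad. Sum: 0.00036913714 + 0.0011246902 = 0.0014938273 rad. 1 mrad = 0.001 rad, so 0.0014938273 rad = 0.0014938273 / 0.001 = 1.4938273 mrad ≈ 1.494 mrad (4 s.f.). Final answer: 1.494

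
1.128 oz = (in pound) 1 oz = 0.028349523 kg, so 1.128 oz = 1.128 * 0.028349523 = 0.031978262 kg. 1 pound = 0.45359237 kg, so 0.031978262 kg = 0.031978262 / 0.45359237 = 0.0705 pound. Final answer: 0.0705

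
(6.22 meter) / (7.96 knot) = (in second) 6.22 meter = 6.22 m. 1 knot = 0.51444444 m/s, so 7.96 knot = 7.96 * 0.51444444 = 4.0949778 m/s. Combine: 6.22 m / 4.0949778 m/s = 1.5189338 s. 1.5189338 s = 1.5189338 second ≈ 1.519 second (4 s.f.). Final answer: 1.519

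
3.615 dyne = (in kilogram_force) 1 dyne = 1e-05 N, so 3.615 dyne = 3.615 * 1e-05 = 3.615e-05 N. 1 kilogram_force = 9.80665 N, so 3.615e-05 N = 3.615e-05 / 9.80665 = 3.6862741e-06 kilogram_force ≈ 3.686e-06 kilogram_force (4 s.f.). Final answer: 3.686e-06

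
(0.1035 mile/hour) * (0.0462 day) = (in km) 0.1847. Check: 1 mile/hour = 0.44704 m/s, so 0.1035 mile/hour = 0.1035 * 0.44704 = 0.04626864 m/s. 1 day = 86400 s, so 0.0462 day = 0.0462 * 86400 = 3991.68 s. Combine: 0.04626864 m/s * 3991.68 s = 184.6896 m. 1 km = 1000 m, so 184.6896 m = 184.6896 / 1000 = 0.1846896 km ≈ 0.1847 km (4 s.f.).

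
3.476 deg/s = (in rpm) 1 deg/s = 0.017453293 rad/s, so 3.476 deg/s = 3.476 * 0.017453293 = 0.060667645 rad/s. 1 rpm = 0.10471976 rad/s, so 0.060667645 rad/s = 0.060667645 / 0.10471976 = 0.57933333 rpm ≈ 0.5793 rpm (4 s.f.). Final answer: 0.5793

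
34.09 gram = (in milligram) 1 gram = 0.001 kg, so 34.09 gram = 34.09 * 0.001 = 0.03409 kg. 1 milligram = 1e-06 kg, so 0.03409 kg = 0.03409 / 1e-06 = 34090 milligram ≈ 3.409e+04 milligram (4 s.f.). Final answer: 3.409e+04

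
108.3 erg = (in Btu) 1.026e-08. Check: 1 erg = 1e-07 J, so 108.3 erg = 108.3 * 1e-07 = 1.083e-05 J. 1 Btu = 1055.0559 J, so 1.083e-05 J = 1.083e-05 / 1055.0559 = 1.0264859e-08 Btu ≈ 1.026e-08 Btu (4 s.f.).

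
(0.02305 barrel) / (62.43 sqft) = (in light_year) 1 barrel = 0.15898729 m^3, so 0.02305 barrel = 0.02305 * 0.15898729 = 0.0036646571 m^3. 1 sqft = 0.09290304 m^2, so 62.43 sqft = 62.43 * 0.09290304 = 5.7999368 m^2. Combine: 0.0036646571 m^3 / 5.7999368 m^2 = 0.00063184433 m. 1 light_year = 9.4607305e+15 m, so 0.00063184433 m = 0.00063184433 / 9.4607305e+15 = 6.6785998e-20 light_year ≈ 6.679e-20 light_year (4 s.f.). Final answer: 6.679e-20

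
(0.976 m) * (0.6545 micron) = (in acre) 0.976 m is already in m. 1 micron = 1e-06 m, so 0.6545 micron = 0.6545 * 1e-06 = 6.545e-07 m. Combine: 0.976 m * 6.545e-07 m = 6.38792e-07 m^2. 1 acre = 4046.8564 m^2, so 6.38792e-07 m^2 = 6.38792e-07 / 4046.8564 = 1.5784894e-10 acre ≈ 1.578e-10 acre (4 s.f.). Final answer: 1.578e-10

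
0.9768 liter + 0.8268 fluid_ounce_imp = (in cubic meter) 1 liter = 0.001 m^3, so 0.9768 liter = 0.9768 * 0.001 = 0.0009768 m^3. 1 fluid_ounce_imp = 2.8413063e-05 m^3, so 0.8268 fluid_ounce_imp = 0.8268 * 2.8413063e-05 = 2.349192e-05 m^3. Sum: 0.0009768 + 2.349192e-05 = 0.0010002919 m^3. 0.0010002919 m^3 = 0.0010002919 cubic meter ≈ 0.001 cubic meter (4 s.f.). Final answer: 0.001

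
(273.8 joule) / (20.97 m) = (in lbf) 2.935. Check: 273.8 joule = 273.8 J. 20.97 m is already in m. Combine: 273.8 J / 20.97 m = 13.056748 N. 1 lbf = 4.4482216 N, so 13.056748 N = 13.056748 / 4.4482216 = 2.9352737 lbf ≈ 2.935 lbf (4 s.f.).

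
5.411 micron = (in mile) 3.362e-09. Check: 1 micron = 1e-06 m, so 5.411 micron = 5.411 * 1e-06 = 5.411e-06 m. 1 mile = 1609.344 m, so 5.411e-06 m = 5.411e-06 / 1609.344 = 3.3622395e-09 mile ≈ 3.362e-09 mile (4 s.f.).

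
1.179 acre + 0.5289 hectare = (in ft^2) 1.083e+05. Check: 1 acre = 4046.8564 m^2, so 1.179 acre = 1.179 * 4046.8564 = 4771.2437 m^2. 1 hectare = 10000 m^2, so 0.5289 hectare = 0.5289 * 10000 = 5289 m^2. Sum: 4771.2437 + 5289 = 10060.244 m^2. 1 ft^2 = 0.09290304 m^2, so 10060.244 m^2 = 10060.244 / 0.09290304 = 108287.56 ft^2 ≈ 1.083e+05 ft^2 (4 s.f.).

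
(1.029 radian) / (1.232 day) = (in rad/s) 1.029 radian = 1.029 rad. 1 day = 86400 s, so 1.232 day = 1.232 * 86400 = 106444.8 s. Combine: 1.029 rad / 106444.8 s = 9.6669823e-06 rad/s. Result: 9.6669823e-06 rad/s ≈ 9.667e-06 rad/s (4 s.f.). Final answer: 9.667e-06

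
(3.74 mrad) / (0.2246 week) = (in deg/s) 1 mrad = 0.001 rad, so 3.74 mrad = 3.74 * 0.001 = 0.00374 rad. 1 week = 604800 s, so 0.2246 week = 0.2246 * 604800 = 135838.08 s. Combine: 0.00374 rad / 135838.08 s = 2.753278e-08 rad/s. 1 deg/s = 0.017453293 rad/s, so 2.753278e-08 rad/s = 2.753278e-08 / 0.017453293 = 1.5775121e-06 deg/s ≈ 1.578e-06 deg/s (4 s.f.). Final answer: 1.578e-06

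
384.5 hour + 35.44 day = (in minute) 7.41e+04. Check: 1 hour = 3600 s, so 384.5 hour = 384.5 * 3600 = 1384200 s. 1 day = 86400 s, so 35.44 day = 35.44 * 86400 = 3062016 s. Sum: 1384200 + 3062016 = 4446216 s. 1 minute = 60 s, so 4446216 s = 4446216 / 60 = 74103.6 minute ≈ 7.41e+04 minute (4 s.f.).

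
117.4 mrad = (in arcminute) 403.6. Check: 1 mrad = 0.001 rad, so 117.4 mrad = 117.4 * 0.001 = 0.1174 rad. 1 arcminute = 0.00029088821 rad, so 0.1174 rad = 0.1174 / 0.00029088821 = 403.59147 arcminute ≈ 403.6 arcminute (4 s.f.).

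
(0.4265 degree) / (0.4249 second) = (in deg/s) 1 degree = 0.017453293 rad, so 0.4265 degree = 0.4265 * 0.017453293 = 0.0074438293 rad. 0.4249 second = 0.4249 s. Combine: 0.0074438293 rad / 0.4249 s = 0.017519014 rad/s. 1 deg/s = 0.017453293 rad/s, so 0.017519014 rad/s = 0.017519014 / 0.017453293 = 1.0037656 deg/s ≈ 1.004 deg/s (4 s.f.). Final answer: 1.004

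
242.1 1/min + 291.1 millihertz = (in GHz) 1 1/min = 0.016666667 Hz, so 242.1 1/min = 242.1 * 0.016666667 = 4.035 Hz. 1 millihertz = 0.001 Hz, so 291.1 millihertz = 291.1 * 0.001 = 0.2911 Hz. Sum: 4.035 + 0.2911 = 4.3261 Hz. 1 GHz = 1e+09 Hz, so 4.3261 Hz = 4.3261 / 1e+09 = 4.3261e-09 GHz ≈ 4.326e-09 GHz (4 s.f.). Final answer: 4.326e-09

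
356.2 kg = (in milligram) 3.562e+08. Check: 1 milligram = 1e-06 kg, so 356.2 kg = 356.2 / 1e-06 = 3.562e+08 milligram.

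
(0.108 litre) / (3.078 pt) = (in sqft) 1.071. Check: 1 litre = 0.001 m^3, so 0.108 litre = 0.108 * 0.001 = 0.000108 m^3. 1 pt = 0.00035277778 m, so 3.078 pt = 3.078 * 0.00035277778 = 0.00108585 m. Combine: 0.000108 m^3 / 0.00108585 m = 0.099461252 m^2. 1 sqft = 0.09290304 m^2, so 0.099461252 m^2 = 0.099461252 / 0.09290304 = 1.070592 sqft ≈ 1.071 sqft (4 s.f.).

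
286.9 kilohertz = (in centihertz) 1 kilohertz = 1000 Hz, so 286.9 kilohertz = 286.9 * 1000 = 286900 Hz. 1 centihertz = 0.01 Hz, so 286900 Hz = 286900 / 0.01 = 28690000 centihertz ≈ 2.869e+07 centihertz (4 s.f.). Final answer: 2.869e+07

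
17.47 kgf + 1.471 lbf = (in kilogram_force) 18.14. Check: 1 kgf = 9.80665 N, so 17.47 kgf = 17.47 * 9.80665 = 171.32218 N. 1 lbf = 4.4482216 N, so 1.471 lbf = 1.471 * 4.4482216 = 6.543334 N. Sum: 171.32218 + 6.543334 = 177.86551 N. 1 kilogram_force = 9.80665 N, so 177.86551 N = 177.86551 / 9.80665 = 18.137234 kilogram_force ≈ 18.14 kilogram_force (4 s.f.).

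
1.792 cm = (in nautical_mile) 9.676e-06. Check: 1 cm = 0.01 m, so 1.792 cm = 1.792 * 0.01 = 0.01792 m. 1 nautical_mile = 1852 m, so 0.01792 m = 0.01792 / 1852 = 9.6760259e-06 nautical_mile ≈ 9.676e-06 nautical_mile (4 s.f.).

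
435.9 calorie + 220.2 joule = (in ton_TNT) 1 calorie = 4.184 J, so 435.9 calorie = 435.9 * 4.184 = 1823.8056 J. 220.2 joule = 220.2 J. Sum: 1823.8056 + 220.2 = 2044.0056 J. 1 ton_TNT = 4.184e+09 J, so 2044.0056 J = 2044.0056 / 4.184e+09 = 4.8852906e-07 ton_TNT ≈ 4.885e-07 ton_TNT (4 s.f.). Final answer: 4.885e-07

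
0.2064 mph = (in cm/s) 9.227. Check: 1 mph = 0.44704 m/s, so 0.2064 mph = 0.2064 * 0.44704 = 0.092269056 m/s. 1 cm/s = 0.01 m/s, so 0.092269056 m/s = 0.092269056 / 0.01 = 9.2269056 cm/s ≈ 9.227 cm/s (4 s.f.).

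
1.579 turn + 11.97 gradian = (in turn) 1.609. Check: 1 turn = 6.2831853 rad, so 1.579 turn = 1.579 * 6.2831853 = 9.9211496 rad. 1 gradian = 0.015707963 rad, so 11.97 gradian = 11.97 * 0.015707963 = 0.18802432 rad. Sum: 9.9211496 + 0.18802432 = 10.109174 rad. 1 turn = 6.2831853 rad, so 10.109174 rad = 10.109174 / 6.2831853 = 1.608925 turn ≈ 1.609 turn (4 s.f.).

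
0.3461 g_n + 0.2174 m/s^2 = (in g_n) 1 g_n = 9.80665 m/s^2, so 0.3461 g_n = 0.3461 * 9.80665 = 3.3940816 m/s^2. 0.2174 m/s^2 is already in m/s^2. Sum: 3.3940816 + 0.2174 = 3.6114816 m/s^2. 1 g_n = 9.80665 m/s^2, so 3.6114816 m/s^2 = 3.6114816 / 9.80665 = 0.36826863 g_n ≈ 0.3683 g_n (4 s.f.). Final answer: 0.3683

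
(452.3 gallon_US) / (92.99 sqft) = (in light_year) 2.095e-17. Check: 1 gallon_US = 0.0037854118 m^3, so 452.3 gallon_US = 452.3 * 0.0037854118 = 1.7121417 m^3. 1 sqft = 0.09290304 m^2, so 92.99 sqft = 92.99 * 0.09290304 = 8.6390537 m^2. Combine: 1.7121417 m^3 / 8.6390537 m^2 = 0.19818626 m. 1 light_year = 9.4607305e+15 m, so 0.19818626 m = 0.19818626 / 9.4607305e+15 = 2.0948304e-17 light_year ≈ 2.095e-17 light_year (4 s.f.).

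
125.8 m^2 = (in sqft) 1 sqft = 0.09290304 m^2, so 125.8 m^2 = 125.8 / 0.09290304 = 1354.0999 sqft ≈ 1354 sqft (4 s.f.). Final answer: 1354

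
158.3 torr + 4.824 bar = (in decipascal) 5.035e+06. Check: 1 torr = 133.32237 Pa, so 158.3 torr = 158.3 * 133.32237 = 21104.931 Pa. 1 bar = 100000 Pa, so 4.824 bar = 4.824 * 100000 = 482400 Pa. Sum: 21104.931 + 482400 = 503504.93 Pa. 1 decipascal = 0.1 Pa, so 503504.93 Pa = 503504.93 / 0.1 = 5035049.3 decipascal ≈ 5.035e+06 decipascal (4 s.f.).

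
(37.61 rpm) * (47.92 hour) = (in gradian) 1 rpm = 0.10471976 rad/s, so 37.61 rpm = 37.61 * 0.10471976 = 3.93851 rad/s. 1 hour = 3600 s, so 47.92 hour = 47.92 * 3600 = 172512 s. Combine: 3.93851 rad/s * 172512 s = 679440.24 rad. 1 gradian = 0.015707963 rad, so 679440.24 rad = 679440.24 / 0.015707963 = 43254509 gradian ≈ 4.325e+07 gradian (4 s.f.). Final answer: 4.325e+07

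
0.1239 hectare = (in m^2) 1 hectare = 10000 m^2, so 0.1239 hectare = 0.1239 * 10000 = 1239 m^2. Result: 1239 m^2. Final answer: 1239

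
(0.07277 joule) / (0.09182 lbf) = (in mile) 0.07277 joule = 0.07277 J. 1 lbf = 4.4482216 N, so 0.09182 lbf = 0.09182 * 4.4482216 = 0.40843571 N. Combine: 0.07277 J / 0.40843571 N = 0.17816758 m. 1 mile = 1609.344 m, so 0.17816758 m = 0.17816758 / 1609.344 = 0.0001107082 mile ≈ 0.0001107 mile (4 s.f.). Final answer: 0.0001107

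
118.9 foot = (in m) 36.24. Check: 1 foot = 0.3048 m, so 118.9 foot = 118.9 * 0.3048 = 36.24072 m. Result: 36.24072 m ≈ 36.24 m (4 s.f.).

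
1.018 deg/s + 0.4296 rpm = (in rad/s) 0.06276. Check: 1 deg/s = 0.017453293 rad/s, so 1.018 deg/s = 1.018 * 0.017453293 = 0.017767452 rad/s. 1 rpm = 0.10471976 rad/s, so 0.4296 rpm = 0.4296 * 0.10471976 = 0.044987607 rad/s. Sum: 0.017767452 + 0.044987607 = 0.062755059 rad/s. Result: 0.062755059 rad/s ≈ 0.06276 rad/s (4 s.f.).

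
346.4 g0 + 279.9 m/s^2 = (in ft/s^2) 1 g0 = 9.80665 m/s^2, so 346.4 g0 = 346.4 * 9.80665 = 3397.0236 m/s^2. 279.9 m/s^2 is already in m/s^2. Sum: 3397.0236 + 279.9 = 3676.9236 m/s^2. 1 ft/s^2 = 0.3048 m/s^2, so 3676.9236 m/s^2 = 3676.9236 / 0.3048 = 12063.398 ft/s^2 ≈ 1.206e+04 ft/s^2 (4 s.f.). Final answer: 1.206e+04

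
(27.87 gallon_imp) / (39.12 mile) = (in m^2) 1 gallon_imp = 0.00454609 m^3, so 27.87 gallon_imp = 27.87 * 0.00454609 = 0.12669953 m^3. 1 mile = 1609.344 m, so 39.12 mile = 39.12 * 1609.344 = 62957.537 m. Combine: 0.12669953 m^3 / 62957.537 m = 2.01246e-06 m^2. Result: 2.01246e-06 m^2 ≈ 2.012e-06 m^2 (4 s.f.). Final answer: 2.012e-06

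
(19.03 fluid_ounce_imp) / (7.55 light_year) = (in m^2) 1 fluid_ounce_imp = 2.8413063e-05 m^3, so 19.03 fluid_ounce_imp = 19.03 * 2.8413063e-05 = 0.00054070058 m^3. 1 light_year = 9.4607305e+15 m, so 7.55 light_year = 7.55 * 9.4607305e+15 = 7.1428515e+16 m. Combine: 0.00054070058 m^3 / 7.1428515e+16 m = 7.5698141e-21 m^2. Result: 7.5698141e-21 m^2 ≈ 7.57e-21 m^2 (4 s.f.). Final answer: 7.57e-21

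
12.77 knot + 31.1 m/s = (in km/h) 135.6. Check: 1 knot = 0.51444444 m/s, so 12.77 knot = 12.77 * 0.51444444 = 6.5694556 m/s. 31.1 m/s is already in m/s. Sum: 6.5694556 + 31.1 = 37.669456 m/s. 1 km/h = 0.27777778 m/s, so 37.669456 m/s = 37.669456 / 0.27777778 = 135.61004 km/h ≈ 135.6 km/h (4 s.f.).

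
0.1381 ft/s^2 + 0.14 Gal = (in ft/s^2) 1 ft/s^2 = 0.3048 m/s^2, so 0.1381 ft/s^2 = 0.1381 * 0.3048 = 0.04209288 m/s^2. 1 Gal = 0.01 m/s^2, so 0.14 Gal = 0.14 * 0.01 = 0.0014 m/s^2. Sum: 0.04209288 + 0.0014 = 0.04349288 m/s^2. 1 ft/s^2 = 0.3048 m/s^2, so 0.04349288 m/s^2 = 0.04349288 / 0.3048 = 0.14269318 ft/s^2 ≈ 0.1427 ft/s^2 (4 s.f.). Final answer: 0.1427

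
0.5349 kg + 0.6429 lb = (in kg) 0.8265. Check: 0.5349 kg is already in kg. 1 lb = 0.45359237 kg, so 0.6429 lb = 0.6429 * 0.45359237 = 0.29161453 kg. Sum: 0.5349 + 0.29161453 = 0.82651453 kg. Result: 0.82651453 kg ≈ 0.8265 kg (4 s.f.).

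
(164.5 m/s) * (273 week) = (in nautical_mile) 164.5 m/s is already in m/s. 1 week = 604800 s, so 273 week = 273 * 604800 = 1.651104e+08 s. Combine: 164.5 m/s * 1.651104e+08 s = 2.7160661e+10 m. 1 nautical_mile = 1852 m, so 2.7160661e+10 m = 2.7160661e+10 / 1852 = 14665584 nautical_mile ≈ 1.467e+07 nautical_mile (4 s.f.). Final answer: 1.467e+07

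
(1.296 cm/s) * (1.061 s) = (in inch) 1 cm/s = 0.01 m/s, so 1.296 cm/s = 1.296 * 0.01 = 0.01296 m/s. 1.061 s is already in s. Combine: 0.01296 m/s * 1.061 s = 0.01375056 m. 1 inch = 0.0254 m, so 0.01375056 m = 0.01375056 / 0.0254 = 0.54136063 inch ≈ 0.5414 inch (4 s.f.). Final answer: 0.5414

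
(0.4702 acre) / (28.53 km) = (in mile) 1 acre = 4046.8564 m^2, so 0.4702 acre = 0.4702 * 4046.8564 = 1902.8319 m^2. 1 km = 1000 m, so 28.53 km = 28.53 * 1000 = 28530 m. Combine: 1902.8319 m^2 / 28530 m = 0.066695825 m. 1 mile = 1609.344 m, so 0.066695825 m = 0.066695825 / 1609.344 = 4.1442864e-05 mile ≈ 4.144e-05 mile (4 s.f.). Final answer: 4.144e-05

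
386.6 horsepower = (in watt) 2.883e+05. Check: 1 horsepower = 745.69987 W, so 386.6 horsepower = 386.6 * 745.69987 = 288287.57 W. 288287.57 W = 288287.57 watt ≈ 2.883e+05 watt (4 s.f.).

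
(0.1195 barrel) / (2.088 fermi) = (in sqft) 1 barrel = 0.15898729 m^3, so 0.1195 barrel = 0.1195 * 0.15898729 = 0.018998982 m^3. 1 fermi = 1e-15 m, so 2.088 fermi = 2.088 * 1e-15 = 2.088e-15 m. Combine: 0.018998982 m^3 / 2.088e-15 m = 9.0991292e+12 m^2. 1 sqft = 0.09290304 m^2, so 9.0991292e+12 m^2 = 9.0991292e+12 / 0.09290304 = 9.7942211e+13 sqft ≈ 9.794e+13 sqft (4 s.f.). Final answer: 9.794e+13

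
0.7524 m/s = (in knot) 1.463. Check: 1 knot = 0.51444444 m/s, so 0.7524 m/s = 0.7524 / 0.51444444 = 1.4625486 knot ≈ 1.463 knot (4 s.f.).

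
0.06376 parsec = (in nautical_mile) 1 parsec = 3.0856776e+16 m, so 0.06376 parsec = 0.06376 * 3.0856776e+16 = 1.967428e+15 m. 1 nautical_mile = 1852 m, so 1.967428e+15 m = 1.967428e+15 / 1852 = 1.0623261e+12 nautical_mile ≈ 1.062e+12 nautical_mile (4 s.f.). Final answer: 1.062e+12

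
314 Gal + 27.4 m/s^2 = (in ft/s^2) 100.2. Check: 1 Gal = 0.01 m/s^2, so 314 Gal = 314 * 0.01 = 3.14 m/s^2. 27.4 m/s^2 is already in m/s^2. Sum: 3.14 + 27.4 = 30.54 m/s^2. 1 ft/s^2 = 0.3048 m/s^2, so 30.54 m/s^2 = 30.54 / 0.3048 = 100.19685 ft/s^2 ≈ 100.2 ft/s^2 (4 s.f.).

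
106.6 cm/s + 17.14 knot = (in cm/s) 1 cm/s = 0.01 m/s, so 106.6 cm/s = 106.6 * 0.01 = 1.066 m/s. 1 knot = 0.51444444 m/s, so 17.14 knot = 17.14 * 0.51444444 = 8.8175778 m/s. Sum: 1.066 + 8.8175778 = 9.8835778 m/s. 1 cm/s = 0.01 m/s, so 9.8835778 m/s = 9.8835778 / 0.01 = 988.35778 cm/s ≈ 988.4 cm/s (4 s.f.). Final answer: 988.4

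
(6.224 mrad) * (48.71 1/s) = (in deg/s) 17.37. Check: 1 mrad = 0.001 rad, so 6.224 mrad = 6.224 * 0.001 = 0.006224 rad. 48.71 1/s = 48.71 Hz. Combine: 0.006224 rad * 48.71 Hz = 0.30317104 rad/s. 1 deg/s = 0.017453293 rad/s, so 0.30317104 rad/s = 0.30317104 / 0.017453293 = 17.370421 deg/s ≈ 17.37 deg/s (4 s.f.).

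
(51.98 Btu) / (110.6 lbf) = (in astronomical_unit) 1 Btu = 1055.0559 J, so 51.98 Btu = 51.98 * 1055.0559 = 54841.803 J. 1 lbf = 4.4482216 N, so 110.6 lbf = 110.6 * 4.4482216 = 491.97331 N. Combine: 54841.803 J / 491.97331 N = 111.47313 m. 1 astronomical_unit = 1.4959787e+11 m, so 111.47313 m = 111.47313 / 1.4959787e+11 = 7.4515183e-10 astronomical_unit ≈ 7.452e-10 astronomical_unit (4 s.f.). Final answer: 7.452e-10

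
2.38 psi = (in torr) 1 psi = 6894.7573 Pa, so 2.38 psi = 2.38 * 6894.7573 = 16409.522 Pa. 1 torr = 133.32237 Pa, so 16409.522 Pa = 16409.522 / 133.32237 = 123.08154 torr ≈ 123.1 torr (4 s.f.). Final answer: 123.1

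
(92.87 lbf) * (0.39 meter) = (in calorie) 1 lbf = 4.4482216 N, so 92.87 lbf = 92.87 * 4.4482216 = 413.10634 N. 0.39 meter = 0.39 m. Combine: 413.10634 N * 0.39 m = 161.11147 J. 1 calorie = 4.184 J, so 161.11147 J = 161.11147 / 4.184 = 38.506566 calorie ≈ 38.51 calorie (4 s.f.). Final answer: 38.51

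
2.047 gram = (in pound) 0.004513. Check: 1 gram = 0.001 kg, so 2.047 gram = 2.047 * 0.001 = 0.002047 kg. 1 pound = 0.45359237 kg, so 0.002047 kg = 0.002047 / 0.45359237 = 0.0045128625 pound ≈ 0.004513 pound (4 s.f.).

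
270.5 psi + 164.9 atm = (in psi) 2694. Check: 1 psi = 6894.7573 Pa, so 270.5 psi = 270.5 * 6894.7573 = 1865031.8 Pa. 1 atm = 101325 Pa, so 164.9 atm = 164.9 * 101325 = 16708492 Pa. Sum: 1865031.8 + 16708492 = 18573524 Pa. 1 psi = 6894.7573 Pa, so 18573524 Pa = 18573524 / 6894.7573 = 2693.862 psi ≈ 2694 psi (4 s.f.).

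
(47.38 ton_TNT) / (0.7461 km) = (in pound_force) 1 ton_TNT = 4.184e+09 J, so 47.38 ton_TNT = 47.38 * 4.184e+09 = 1.9823792e+11 J. 1 km = 1000 m, so 0.7461 km = 0.7461 * 1000 = 746.1 m. Combine: 1.9823792e+11 J / 746.1 m = 2.6569886e+08 N. 1 pound_force = 4.4482216 N, so 2.6569886e+08 N = 2.6569886e+08 / 4.4482216 = 59731480 pound_force ≈ 5.973e+07 pound_force (4 s.f.). Final answer: 5.973e+07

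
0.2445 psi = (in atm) 1 psi = 6894.7573 Pa, so 0.2445 psi = 0.2445 * 6894.7573 = 1685.7682 Pa. 1 atm = 101325 Pa, so 1685.7682 Pa = 1685.7682 / 101325 = 0.016637238 atm ≈ 0.01664 atm (4 s.f.). Final answer: 0.01664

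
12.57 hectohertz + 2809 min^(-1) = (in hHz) 13.04. Check: 1 hectohertz = 100 Hz, so 12.57 hectohertz = 12.57 * 100 = 1257 Hz. 1 min^(-1) = 0.016666667 Hz, so 2809 min^(-1) = 2809 * 0.016666667 = 46.816667 Hz. Sum: 1257 + 46.816667 = 1303.8167 Hz. 1 hHz = 100 Hz, so 1303.8167 Hz = 1303.8167 / 100 = 13.038167 hHz ≈ 13.04 hHz (4 s.f.).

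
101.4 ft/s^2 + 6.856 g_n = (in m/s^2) 1 ft/s^2 = 0.3048 m/s^2, so 101.4 ft/s^2 = 101.4 * 0.3048 = 30.90672 m/s^2. 1 g_n = 9.80665 m/s^2, so 6.856 g_n = 6.856 * 9.80665 = 67.234392 m/s^2. Sum: 30.90672 + 67.234392 = 98.141112 m/s^2. Result: 98.141112 m/s^2 ≈ 98.14 m/s^2 (4 s.f.). Final answer: 98.14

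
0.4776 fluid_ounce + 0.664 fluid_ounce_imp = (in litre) 1 fluid_ounce = 2.957353e-05 m^3, so 0.4776 fluid_ounce = 0.4776 * 2.957353e-05 = 1.4124318e-05 m^3. 1 fluid_ounce_imp = 2.8413063e-05 m^3, so 0.664 fluid_ounce_imp = 0.664 * 2.8413063e-05 = 1.8866274e-05 m^3. Sum: 1.4124318e-05 + 1.8866274e-05 = 3.2990591e-05 m^3. 1 litre = 0.001 m^3, so 3.2990591e-05 m^3 = 3.2990591e-05 / 0.001 = 0.032990591 litre ≈ 0.03299 litre (4 s.f.). Final answer: 0.03299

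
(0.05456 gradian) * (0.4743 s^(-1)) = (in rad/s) 1 gradian = 0.015707963 rad, so 0.05456 gradian = 0.05456 * 0.015707963 = 0.00085702648 rad. 0.4743 s^(-1) = 0.4743 Hz. Combine: 0.00085702648 rad * 0.4743 Hz = 0.00040648766 rad/s. Result: 0.00040648766 rad/s ≈ 0.0004065 rad/s (4 s.f.). Final answer: 0.0004065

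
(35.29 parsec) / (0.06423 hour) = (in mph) 1.053e+16. Check: 1 parsec = 3.0856776e+16 m, so 35.29 parsec = 35.29 * 3.0856776e+16 = 1.0889356e+18 m. 1 hour = 3600 s, so 0.06423 hour = 0.06423 * 3600 = 231.228 s. Combine: 1.0889356e+18 m / 231.228 s = 4.7093588e+15 m/s. 1 mph = 0.44704 m/s, so 4.7093588e+15 m/s = 4.7093588e+15 / 0.44704 = 1.0534536e+16 mph ≈ 1.053e+16 mph (4 s.f.).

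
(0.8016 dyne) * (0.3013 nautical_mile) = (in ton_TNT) 1 dyne = 1e-05 N, so 0.8016 dyne = 0.8016 * 1e-05 = 8.016e-06 N. 1 nautical_mile = 1852 m, so 0.3013 nautical_mile = 0.3013 * 1852 = 558.0076 m. Combine: 8.016e-06 N * 558.0076 m = 0.0044729889 J. 1 ton_TNT = 4.184e+09 J, so 0.0044729889 J = 0.0044729889 / 4.184e+09 = 1.06907e-12 ton_TNT ≈ 1.069e-12 ton_TNT (4 s.f.). Final answer: 1.069e-12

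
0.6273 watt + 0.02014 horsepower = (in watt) 15.65. Check: 0.6273 watt = 0.6273 W. 1 horsepower = 745.69987 W, so 0.02014 horsepower = 0.02014 * 745.69987 = 15.018395 W. Sum: 0.6273 + 15.018395 = 15.645695 W. 15.645695 W = 15.645695 watt ≈ 15.65 watt (4 s.f.).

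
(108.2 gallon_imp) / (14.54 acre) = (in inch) 0.0003291. Check: 1 gallon_imp = 0.00454609 m^3, so 108.2 gallon_imp = 108.2 * 0.00454609 = 0.49188694 m^3. 1 acre = 4046.8564 m^2, so 14.54 acre = 14.54 * 4046.8564 = 58841.292 m^2. Combine: 0.49188694 m^3 / 58841.292 m^2 = 8.3595536e-06 m. 1 inch = 0.0254 m, so 8.3595536e-06 m = 8.3595536e-06 / 0.0254 = 0.00032911628 inch ≈ 0.0003291 inch (4 s.f.).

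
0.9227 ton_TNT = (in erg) 3.861e+16. Check: 1 ton_TNT = 4.184e+09 J, so 0.9227 ton_TNT = 0.9227 * 4.184e+09 = 3.8605768e+09 J. 1 erg = 1e-07 J, so 3.8605768e+09 J = 3.8605768e+09 / 1e-07 = 3.8605768e+16 erg ≈ 3.861e+16 erg (4 s.f.).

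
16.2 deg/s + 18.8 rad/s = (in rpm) 182.2. Check: 1 deg/s = 0.017453293 rad/s, so 16.2 deg/s = 16.2 * 0.017453293 = 0.28274334 rad/s. 18.8 rad/s is already in rad/s. Sum: 0.28274334 + 18.8 = 19.082743 rad/s. 1 rpm = 0.10471976 rad/s, so 19.082743 rad/s = 19.082743 / 0.10471976 = 182.22678 rpm ≈ 182.2 rpm (4 s.f.).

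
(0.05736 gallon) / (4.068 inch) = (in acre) 1 gallon = 0.0037854118 m^3, so 0.05736 gallon = 0.05736 * 0.0037854118 = 0.00021713122 m^3. 1 inch = 0.0254 m, so 4.068 inch = 4.068 * 0.0254 = 0.1033272 m. Combine: 0.00021713122 m^3 / 0.1033272 m = 0.0021013946 m^2. 1 acre = 4046.8564 m^2, so 0.0021013946 m^2 = 0.0021013946 / 4046.8564 = 5.1926591e-07 acre ≈ 5.193e-07 acre (4 s.f.). Final answer: 5.193e-07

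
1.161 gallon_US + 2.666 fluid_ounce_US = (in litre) 1 gallon_US = 0.0037854118 m^3, so 1.161 gallon_US = 1.161 * 0.0037854118 = 0.0043948631 m^3. 1 fluid_ounce_US = 2.957353e-05 m^3, so 2.666 fluid_ounce_US = 2.666 * 2.957353e-05 = 7.884303e-05 m^3. Sum: 0.0043948631 + 7.884303e-05 = 0.0044737061 m^3. 1 litre = 0.001 m^3, so 0.0044737061 m^3 = 0.0044737061 / 0.001 = 4.4737061 litre ≈ 4.474 litre (4 s.f.). Final answer: 4.474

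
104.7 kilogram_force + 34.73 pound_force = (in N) 1 kilogram_force = 9.80665 N, so 104.7 kilogram_force = 104.7 * 9.80665 = 1026.7563 N. 1 pound_force = 4.4482216 N, so 34.73 pound_force = 34.73 * 4.4482216 = 154.48674 N. Sum: 1026.7563 + 154.48674 = 1181.243 N. Result: 1181.243 N ≈ 1181 N (4 s.f.). Final answer: 1181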